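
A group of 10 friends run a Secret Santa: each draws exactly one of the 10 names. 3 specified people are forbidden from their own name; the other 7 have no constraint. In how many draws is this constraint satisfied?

Inclusion-exclusion on the 3 forbidden self-matches:
Σ_{j=0}^{3} (-1)^j C(3,j)(10-j)!
= C(3,0)·10! - C(3,1)·9! + C(3,2)·8! - C(3,3)·7!
= 3628800 - 1088640 + 120960 - 5040
= 2656080

2656080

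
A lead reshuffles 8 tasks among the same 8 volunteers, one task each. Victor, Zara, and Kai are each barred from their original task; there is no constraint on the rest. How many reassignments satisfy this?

27240

Inclusion-exclusion on the 3 forbidden self-matches:
Σ_{j=0}^{3} (-1)^j C(3,j)(8-j)!
= C(3,0)·8! - C(3,1)·7! + C(3,2)·6! - C(3,3)·5!
= 40320 - 15120 + 2160 - 120
= 27240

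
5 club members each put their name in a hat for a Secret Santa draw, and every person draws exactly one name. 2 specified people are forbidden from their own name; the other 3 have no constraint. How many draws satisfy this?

78

Inclusion-exclusion on the 2 forbidden self-matches:
Σ_{j=0}^{2} (-1)^j C(2,j)(5-j)!
= C(2,0)·5! - C(2,1)·4! + C(2,2)·3!
= 120 - 48 + 6
= 78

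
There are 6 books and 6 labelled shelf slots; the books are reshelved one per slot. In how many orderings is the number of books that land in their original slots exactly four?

Choose which 4 of the 6 are fixed: C(6,4) = 15.
The other 2 form a derangement: !2 = 1.
Total: 15 × 1 = 15.

15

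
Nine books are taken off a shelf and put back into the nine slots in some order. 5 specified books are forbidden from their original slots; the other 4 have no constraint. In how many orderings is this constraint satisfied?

205056

Inclusion-exclusion on the 5 forbidden self-matches:
Σ_{j=0}^{5} (-1)^j C(5,j)(9-j)!
= C(5,0)·9! - C(5,1)·8! + C(5,2)·7! - C(5,3)·6! + C(5,4)·5! - C(5,5)·4!
= 362880 - 201600 + 50400 - 7200 + 600 - 24
= 205056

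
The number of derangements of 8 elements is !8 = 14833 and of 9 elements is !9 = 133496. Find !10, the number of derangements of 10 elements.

!10 = (10-1)·(!9 + !8) = 9·(133496 + 14833) = 9·148329 = 1334961.

1334961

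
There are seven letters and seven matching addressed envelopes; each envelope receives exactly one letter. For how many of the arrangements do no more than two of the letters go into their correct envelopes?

# with exactly i fixed is C(7,i)·!(7-i); sum over i=0..2:
  i=0: C(7,0)·!7 = 1·1854 = 1854
  i=1: C(7,1)·!6 = 7·265 = 1855
  i=2: C(7,2)·!5 = 21·44 = 924
Total = 4633.

4633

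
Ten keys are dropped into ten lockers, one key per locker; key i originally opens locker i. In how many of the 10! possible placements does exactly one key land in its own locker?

1334960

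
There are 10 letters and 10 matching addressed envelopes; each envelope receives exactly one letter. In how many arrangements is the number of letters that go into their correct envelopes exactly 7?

240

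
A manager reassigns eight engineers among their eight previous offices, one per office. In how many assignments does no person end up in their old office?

14833

Use !n = (n-1)(!(n-1) + !(n-2)).
!8 = 7·(1854 + 265) = 7·2119 = 14833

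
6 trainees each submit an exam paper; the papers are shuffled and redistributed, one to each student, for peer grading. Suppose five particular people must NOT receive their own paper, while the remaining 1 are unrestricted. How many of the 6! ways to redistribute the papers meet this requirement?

309

Let A_j be the event that the j-th constrained one is fixed. By inclusion-exclusion over the 5 events:
Σ_{j=0}^{5} (-1)^j C(5,j)(6-j)!
= C(5,0)·6! - C(5,1)·5! + C(5,2)·4! - C(5,3)·3! + C(5,4)·2! - C(5,5)·1!
= 720 - 600 + 240 - 60 + 10 - 1
= 309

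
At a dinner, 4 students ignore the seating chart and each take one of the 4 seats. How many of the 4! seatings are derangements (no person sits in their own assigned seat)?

9

By inclusion-exclusion, !4 = Σ (-1)^k · 4!/k! for k=0..4
= 4! - 4!/1! + 4!/2! - 4!/3! + 4!/4!
= 24 - 24 + 12 - 4 + 1
= 9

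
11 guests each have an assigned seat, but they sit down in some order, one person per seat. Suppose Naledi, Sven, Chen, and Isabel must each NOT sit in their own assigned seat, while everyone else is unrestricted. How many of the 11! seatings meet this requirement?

27422640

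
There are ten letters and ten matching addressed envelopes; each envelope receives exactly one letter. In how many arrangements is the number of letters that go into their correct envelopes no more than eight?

Sum C(10,i)·!(10-i) for i = 0..8:
  i=0: C(10,0)·!10 = 1·1334961 = 1334961
  i=1: C(10,1)·!9 = 10·133496 = 1334960
  i=2: C(10,2)·!8 = 45·14833 = 667485
  i=3: C(10,3)·!7 = 120·1854 = 222480
  i=4: C(10,4)·!6 = 210·265 = 55650
  i=5: C(10,5)·!5 = 252·44 = 11088
  i=6: C(10,6)·!4 = 210·9 = 1890
  i=7: C(10,7)·!3 = 120·2 = 240
  i=8: C(10,8)·!2 = 45·1 = 45
Total = 3628799.

3628799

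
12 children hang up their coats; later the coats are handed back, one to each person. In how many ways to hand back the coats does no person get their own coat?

176214841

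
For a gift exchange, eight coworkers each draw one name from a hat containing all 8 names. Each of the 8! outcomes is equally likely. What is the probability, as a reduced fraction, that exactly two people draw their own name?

53/288

Favorable outcomes: C(8,2)·!6 = 28·265 = 7420.
Total outcomes: 8! = 40320.
Probability = 7420/40320 = 53/288.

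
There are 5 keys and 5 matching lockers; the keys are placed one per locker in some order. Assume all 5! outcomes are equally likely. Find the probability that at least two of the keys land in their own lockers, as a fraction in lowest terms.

31/120

Favorable outcomes: Σ_{i≥2} C(5,i)·!(5-i) = 10·2 + 10·1 + 5·0 + 1·1 = 31.
Total outcomes: 5! = 120.
Probability = 31/120 = 31/120.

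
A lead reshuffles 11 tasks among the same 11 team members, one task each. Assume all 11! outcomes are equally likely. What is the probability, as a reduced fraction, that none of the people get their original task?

Favorable outcomes: !11 = 14684570.
Total outcomes: 11! = 39916800.
Probability = 14684570/39916800 = 1468457/3991680.

1468457/3991680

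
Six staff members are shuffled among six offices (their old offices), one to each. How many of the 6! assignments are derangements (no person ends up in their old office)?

265

!6 = 6! · Σ_{k=0}^{6} (-1)^k/k!
= 6! - 6!/1! + 6!/2! - 6!/3! + 6!/4! - 6!/5! + 6!/6!
= 720 - 720 + 360 - 120 + 30 - 6 + 1
= 265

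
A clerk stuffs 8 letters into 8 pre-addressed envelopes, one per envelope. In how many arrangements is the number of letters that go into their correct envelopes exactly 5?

Choose which 5 of the 8 are fixed: C(8,5) = 56.
The other 3 form a derangement: !3 = 2.
Total: 56 × 2 = 112.

112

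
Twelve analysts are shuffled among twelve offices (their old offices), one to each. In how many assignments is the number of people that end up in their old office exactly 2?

Choose which 2 of the 12 are fixed: C(12,2) = 66.
The remaining 10 must be deranged: !10 = 1334961.
Total: 66 × 1334961 = 88107426.

88107426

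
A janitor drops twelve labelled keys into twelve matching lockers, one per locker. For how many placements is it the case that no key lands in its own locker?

The number of derangements of 12 is !12 = Σ_{k=0}^{12} (-1)^k·12!/k!
= 12! - 12!/1! + 12!/2! - 12!/3! + 12!/4! - 12!/5! + 12!/6! - 12!/7! + 12!/8! - 12!/9! + 12!/10! - 12!/11! + 12!/12!
= 479001600 - 479001600 + 239500800 - 79833600 + 19958400 - 3991680 + 665280 - 95040 + 11880 - 1320 + 132 - 12 + 1
= 176214841

176214841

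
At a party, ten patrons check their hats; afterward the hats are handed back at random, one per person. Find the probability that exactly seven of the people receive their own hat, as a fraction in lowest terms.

Favorable outcomes: C(10,7)·!3 = 120·2 = 240.
Total outcomes: 10! = 3628800.
Probability = 240/3628800 = 1/15120.

1/15120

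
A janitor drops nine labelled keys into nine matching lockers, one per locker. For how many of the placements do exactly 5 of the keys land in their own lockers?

1134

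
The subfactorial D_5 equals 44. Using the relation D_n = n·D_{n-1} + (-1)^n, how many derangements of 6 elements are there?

D_6 = 6·44 + 1 = 265.

265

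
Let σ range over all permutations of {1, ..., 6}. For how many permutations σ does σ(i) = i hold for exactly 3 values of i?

40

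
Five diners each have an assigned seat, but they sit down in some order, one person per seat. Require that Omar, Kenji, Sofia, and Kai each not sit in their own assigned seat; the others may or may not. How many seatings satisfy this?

Let A_j be the event that the j-th constrained one is fixed. By inclusion-exclusion over the 4 events:
Σ_{j=0}^{4} (-1)^j C(4,j)(5-j)!
= C(4,0)·5! - C(4,1)·4! + C(4,2)·3! - C(4,3)·2! + C(4,4)·1!
= 120 - 96 + 36 - 8 + 1
= 53

53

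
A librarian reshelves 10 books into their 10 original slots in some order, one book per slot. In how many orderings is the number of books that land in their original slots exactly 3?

222480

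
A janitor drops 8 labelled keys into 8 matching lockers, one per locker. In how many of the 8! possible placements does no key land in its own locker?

The subfactorial !8 = [8!/e] (nearest integer).
8! = 40320, and 40320/e ≈ 14832.90, so !8 = 14833.

14833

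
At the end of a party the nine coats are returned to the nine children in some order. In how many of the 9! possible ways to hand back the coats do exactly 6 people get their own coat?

168

Choose which 6 of the 9 are fixed: C(9,6) = 84.
The remaining 3 must be deranged: !3 = 2.
Total: 84 × 2 = 168.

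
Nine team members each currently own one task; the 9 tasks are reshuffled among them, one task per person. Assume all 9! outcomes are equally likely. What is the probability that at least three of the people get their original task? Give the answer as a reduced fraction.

29143/362880

Favorable outcomes: Σ_{i≥3} C(9,i)·!(9-i) = 84·265 + 126·44 + 126·9 + 84·2 + 36·1 + 9·0 + 1·1 = 29143.
Total outcomes: 9! = 362880.
Probability = 29143/362880 = 29143/362880.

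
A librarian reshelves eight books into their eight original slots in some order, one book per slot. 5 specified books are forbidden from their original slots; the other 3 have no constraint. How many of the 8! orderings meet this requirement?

21234

Let A_j be the event that the j-th constrained one is fixed. By inclusion-exclusion over the 5 events:
Σ_{j=0}^{5} (-1)^j C(5,j)(8-j)!
= C(5,0)·8! - C(5,1)·7! + C(5,2)·6! - C(5,3)·5! + C(5,4)·4! - C(5,5)·3!
= 40320 - 25200 + 7200 - 1200 + 120 - 6
= 21234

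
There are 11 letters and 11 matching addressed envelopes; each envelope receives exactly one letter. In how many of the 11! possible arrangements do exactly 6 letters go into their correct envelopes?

20328

Choose which 6 of the 11 are fixed: C(11,6) = 462.
The other 5 form a derangement: !5 = 44.
Total: 462 × 44 = 20328.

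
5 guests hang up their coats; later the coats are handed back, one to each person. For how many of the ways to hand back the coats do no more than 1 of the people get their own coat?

89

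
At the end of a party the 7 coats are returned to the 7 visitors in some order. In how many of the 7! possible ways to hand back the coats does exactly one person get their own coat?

Choose which one of the 7 is fixed: C(7,1) = 7.
The remaining 6 must be deranged: !6 = 265.
Total: 7 × 265 = 1855.

1855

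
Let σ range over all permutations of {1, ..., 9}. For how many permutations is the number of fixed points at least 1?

# with exactly i fixed is C(9,i)·!(9-i); sum over i=1..9:
  i=1: C(9,1)·!8 = 9·14833 = 133497
  i=2: C(9,2)·!7 = 36·1854 = 66744
  i=3: C(9,3)·!6 = 84·265 = 22260
  i=4: C(9,4)·!5 = 126·44 = 5544
  i=5: C(9,5)·!4 = 126·9 = 1134
  i=6: C(9,6)·!3 = 84·2 = 168
  i=7: C(9,7)·!2 = 36·1 = 36
  i=8: C(9,8)·!1 = 9·0 = 0
  i=9: C(9,9)·!0 = 1·1 = 1
Total = 229384.

229384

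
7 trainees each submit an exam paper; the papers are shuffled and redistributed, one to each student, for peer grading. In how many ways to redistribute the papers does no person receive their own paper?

1854

Recurrence: !7 = 6·(!6 + !5).
!7 = 6·(265 + 44) = 6·309 = 1854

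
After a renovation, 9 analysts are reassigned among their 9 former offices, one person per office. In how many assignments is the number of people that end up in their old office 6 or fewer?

362843

Sum C(9,i)·!(9-i) for i = 0..6:
  i=0: C(9,0)·!9 = 1·133496 = 133496
  i=1: C(9,1)·!8 = 9·14833 = 133497
  i=2: C(9,2)·!7 = 36·1854 = 66744
  i=3: C(9,3)·!6 = 84·265 = 22260
  i=4: C(9,4)·!5 = 126·44 = 5544
  i=5: C(9,5)·!4 = 126·9 = 1134
  i=6: C(9,6)·!3 = 84·2 = 168
Total = 362843.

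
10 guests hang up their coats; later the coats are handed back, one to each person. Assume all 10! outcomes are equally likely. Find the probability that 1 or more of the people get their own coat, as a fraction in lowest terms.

Favorable outcomes: Σ_{i≥1} C(10,i)·!(10-i) = 10·133496 + 45·14833 + 120·1854 + 210·265 + 252·44 + 210·9 + 120·2 + 45·1 + 10·0 + 1·1 = 2293839.
Total outcomes: 10! = 3628800.
Probability = 2293839/3628800 = 28319/44800.

28319/44800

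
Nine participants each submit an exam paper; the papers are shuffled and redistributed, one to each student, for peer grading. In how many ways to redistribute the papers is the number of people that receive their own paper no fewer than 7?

37

# with exactly i fixed is C(9,i)·!(9-i); sum over i=7..9:
  i=7: C(9,7)·!2 = 36·1 = 36
  i=8: C(9,8)·!1 = 9·0 = 0
  i=9: C(9,9)·!0 = 1·1 = 1
Total = 37.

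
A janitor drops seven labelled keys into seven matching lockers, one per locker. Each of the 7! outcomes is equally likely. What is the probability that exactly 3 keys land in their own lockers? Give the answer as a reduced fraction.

1/16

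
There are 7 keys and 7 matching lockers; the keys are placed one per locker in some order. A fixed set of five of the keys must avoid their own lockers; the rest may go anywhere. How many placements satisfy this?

2428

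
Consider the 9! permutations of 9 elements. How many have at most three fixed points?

355997

Sum C(9,i)·!(9-i) for i = 0..3:
  i=0: C(9,0)·!9 = 1·133496 = 133496
  i=1: C(9,1)·!8 = 9·14833 = 133497
  i=2: C(9,2)·!7 = 36·1854 = 66744
  i=3: C(9,3)·!6 = 84·265 = 22260
Total = 355997.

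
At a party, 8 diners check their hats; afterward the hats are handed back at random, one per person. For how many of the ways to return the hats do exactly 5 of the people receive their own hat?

Choose which 5 of the 8 are fixed: C(8,5) = 56.
The remaining 3 must be deranged: !3 = 2.
Total: 56 × 2 = 112.

112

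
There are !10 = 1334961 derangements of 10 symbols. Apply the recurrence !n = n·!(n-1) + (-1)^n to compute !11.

!11 = 11·1334961 - 1 = 14684570.

14684570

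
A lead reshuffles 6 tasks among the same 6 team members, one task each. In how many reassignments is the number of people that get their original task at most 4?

# with exactly i fixed is C(6,i)·!(6-i); sum over i=0..4:
  i=0: C(6,0)·!6 = 1·265 = 265
  i=1: C(6,1)·!5 = 6·44 = 264
  i=2: C(6,2)·!4 = 15·9 = 135
  i=3: C(6,3)·!3 = 20·2 = 40
  i=4: C(6,4)·!2 = 15·1 = 15
Total = 719.

719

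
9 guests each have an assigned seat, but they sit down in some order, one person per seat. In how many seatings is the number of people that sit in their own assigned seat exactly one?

Choose which one of the 9 is fixed: C(9,1) = 9.
The other 8 form a derangement: !8 = 14833.
Total: 9 × 14833 = 133497.

133497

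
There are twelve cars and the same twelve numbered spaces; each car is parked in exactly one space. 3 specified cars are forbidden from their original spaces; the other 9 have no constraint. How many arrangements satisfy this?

369774720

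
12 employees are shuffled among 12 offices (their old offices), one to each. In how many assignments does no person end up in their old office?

The subfactorial !12 = [12!/e] (nearest integer).
12! = 479001600, and 479001600/e ≈ 176214840.93, so !12 = 176214841.

176214841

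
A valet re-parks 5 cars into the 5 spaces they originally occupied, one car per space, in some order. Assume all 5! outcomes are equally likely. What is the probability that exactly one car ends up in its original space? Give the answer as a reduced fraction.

3/8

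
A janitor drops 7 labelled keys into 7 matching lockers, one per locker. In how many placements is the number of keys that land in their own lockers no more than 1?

3709

# with exactly i fixed is C(7,i)·!(7-i); sum over i=0..1:
  i=0: C(7,0)·!7 = 1·1854 = 1854
  i=1: C(7,1)·!6 = 7·265 = 1855
Total = 3709.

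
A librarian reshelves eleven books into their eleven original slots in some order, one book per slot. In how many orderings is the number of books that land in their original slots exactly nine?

Choose which 9 of the 11 are fixed: C(11,9) = 55.
The other 2 form a derangement: !2 = 1.
Total: 55 × 1 = 55.

55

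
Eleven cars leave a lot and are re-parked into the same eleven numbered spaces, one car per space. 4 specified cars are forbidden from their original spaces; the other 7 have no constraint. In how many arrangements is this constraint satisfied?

27422640

Inclusion-exclusion on the 4 forbidden self-matches:
Σ_{j=0}^{4} (-1)^j C(4,j)(11-j)!
= C(4,0)·11! - C(4,1)·10! + C(4,2)·9! - C(4,3)·8! + C(4,4)·7!
= 39916800 - 14515200 + 2177280 - 161280 + 5040
= 27422640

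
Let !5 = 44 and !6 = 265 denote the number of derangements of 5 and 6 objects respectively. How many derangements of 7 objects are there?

1854

!7 = (7-1)·(!6 + !5) = 6·(265 + 44) = 6·309 = 1854.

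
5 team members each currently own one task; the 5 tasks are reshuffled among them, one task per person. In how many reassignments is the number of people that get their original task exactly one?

45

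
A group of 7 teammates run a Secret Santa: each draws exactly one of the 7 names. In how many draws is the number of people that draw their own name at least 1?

# with exactly i fixed is C(7,i)·!(7-i); sum over i=1..7:
  i=1: C(7,1)·!6 = 7·265 = 1855
  i=2: C(7,2)·!5 = 21·44 = 924
  i=3: C(7,3)·!4 = 35·9 = 315
  i=4: C(7,4)·!3 = 35·2 = 70
  i=5: C(7,5)·!2 = 21·1 = 21
  i=6: C(7,6)·!1 = 7·0 = 0
  i=7: C(7,7)·!0 = 1·1 = 1
Total = 3186.

3186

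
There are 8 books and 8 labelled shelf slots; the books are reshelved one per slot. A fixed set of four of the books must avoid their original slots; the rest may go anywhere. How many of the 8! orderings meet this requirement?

24024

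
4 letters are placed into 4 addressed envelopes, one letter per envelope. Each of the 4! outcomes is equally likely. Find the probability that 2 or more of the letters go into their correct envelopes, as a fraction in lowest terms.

7/24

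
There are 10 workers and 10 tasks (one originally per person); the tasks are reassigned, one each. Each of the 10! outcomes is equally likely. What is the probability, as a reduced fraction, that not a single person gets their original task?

16481/44800

Favorable outcomes: !10 = 1334961.
Total outcomes: 10! = 3628800.
Probability = 1334961/3628800 = 16481/44800.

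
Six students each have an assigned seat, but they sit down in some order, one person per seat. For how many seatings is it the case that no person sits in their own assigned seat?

265

!6 is the nearest integer to 6!/e.
6! = 720, and 720/e ≈ 264.87, so !6 = 265.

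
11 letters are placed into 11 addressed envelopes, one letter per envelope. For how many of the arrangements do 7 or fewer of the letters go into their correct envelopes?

# with exactly i fixed is C(11,i)·!(11-i); sum over i=0..7:
  i=0: C(11,0)·!11 = 1·14684570 = 14684570
  i=1: C(11,1)·!10 = 11·1334961 = 14684571
  i=2: C(11,2)·!9 = 55·133496 = 7342280
  i=3: C(11,3)·!8 = 165·14833 = 2447445
  i=4: C(11,4)·!7 = 330·1854 = 611820
  i=5: C(11,5)·!6 = 462·265 = 122430
  i=6: C(11,6)·!5 = 462·44 = 20328
  i=7: C(11,7)·!4 = 330·9 = 2970
Total = 39916414.

39916414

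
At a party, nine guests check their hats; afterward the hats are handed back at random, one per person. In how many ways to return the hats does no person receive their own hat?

133496

Recurrence: !9 = 8·(!8 + !7).
!9 = 8·(14833 + 1854) = 8·16687 = 133496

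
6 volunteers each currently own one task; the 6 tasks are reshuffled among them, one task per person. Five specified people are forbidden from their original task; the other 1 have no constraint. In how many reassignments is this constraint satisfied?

309

Let A_j be the event that the j-th constrained one is fixed. By inclusion-exclusion over the 5 events:
Σ_{j=0}^{5} (-1)^j C(5,j)(6-j)!
= C(5,0)·6! - C(5,1)·5! + C(5,2)·4! - C(5,3)·3! + C(5,4)·2! - C(5,5)·1!
= 720 - 600 + 240 - 60 + 10 - 1
= 309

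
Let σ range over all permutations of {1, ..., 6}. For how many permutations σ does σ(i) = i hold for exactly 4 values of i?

15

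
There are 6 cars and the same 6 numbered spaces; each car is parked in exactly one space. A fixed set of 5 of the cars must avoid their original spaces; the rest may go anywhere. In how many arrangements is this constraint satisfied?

309

Inclusion-exclusion on the 5 forbidden self-matches:
Σ_{j=0}^{5} (-1)^j C(5,j)(6-j)!
= C(5,0)·6! - C(5,1)·5! + C(5,2)·4! - C(5,3)·3! + C(5,4)·2! - C(5,5)·1!
= 720 - 600 + 240 - 60 + 10 - 1
= 309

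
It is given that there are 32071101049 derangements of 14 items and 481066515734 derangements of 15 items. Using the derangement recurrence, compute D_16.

D_16 = (16-1)·(D_15 + D_14) = 15·(481066515734 + 32071101049) = 15·513137616783 = 7697064251745.

7697064251745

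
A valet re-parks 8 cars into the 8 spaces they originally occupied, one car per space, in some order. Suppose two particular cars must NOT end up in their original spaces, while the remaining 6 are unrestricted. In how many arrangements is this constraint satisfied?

30960

Let A_j be the event that the j-th constrained one is fixed. By inclusion-exclusion over the 2 events:
Σ_{j=0}^{2} (-1)^j C(2,j)(8-j)!
= C(2,0)·8! - C(2,1)·7! + C(2,2)·6!
= 40320 - 10080 + 720
= 30960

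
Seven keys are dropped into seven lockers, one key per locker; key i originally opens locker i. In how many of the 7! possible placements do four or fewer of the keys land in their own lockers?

5018

# with exactly i fixed is C(7,i)·!(7-i); sum over i=0..4:
  i=0: C(7,0)·!7 = 1·1854 = 1854
  i=1: C(7,1)·!6 = 7·265 = 1855
  i=2: C(7,2)·!5 = 21·44 = 924
  i=3: C(7,3)·!4 = 35·9 = 315
  i=4: C(7,4)·!3 = 35·2 = 70
Total = 5018.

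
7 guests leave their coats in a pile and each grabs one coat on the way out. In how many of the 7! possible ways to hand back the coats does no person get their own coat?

1854

The subfactorial !7 = [7!/e] (nearest integer).
7! = 5040, and 5040/e ≈ 1854.11, so !7 = 1854.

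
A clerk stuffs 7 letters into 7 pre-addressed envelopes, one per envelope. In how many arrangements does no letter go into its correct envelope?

1854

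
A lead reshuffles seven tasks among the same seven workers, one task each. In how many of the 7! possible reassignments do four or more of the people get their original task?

92

Sum C(7,i)·!(7-i) for i = 4..7:
  i=4: C(7,4)·!3 = 35·2 = 70
  i=5: C(7,5)·!2 = 21·1 = 21
  i=6: C(7,6)·!1 = 7·0 = 0
  i=7: C(7,7)·!0 = 1·1 = 1
Total = 92.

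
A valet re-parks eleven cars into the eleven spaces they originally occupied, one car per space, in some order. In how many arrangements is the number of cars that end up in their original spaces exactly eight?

Pick the 8 fixed positions: C(11,8) = 165 ways.
The other 3 form a derangement: !3 = 2.
Total: 165 × 2 = 330.

330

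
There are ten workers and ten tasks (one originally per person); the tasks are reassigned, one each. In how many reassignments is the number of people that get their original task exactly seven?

240

Choose which 7 of the 10 are fixed: C(10,7) = 120.
The other 3 form a derangement: !3 = 2.
Total: 120 × 2 = 240.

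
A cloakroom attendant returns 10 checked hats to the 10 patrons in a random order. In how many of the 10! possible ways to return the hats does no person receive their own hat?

1334961

!10 is the nearest integer to 10!/e.
10! = 3628800, and 3628800/e ≈ 1334960.92, so !10 = 1334961.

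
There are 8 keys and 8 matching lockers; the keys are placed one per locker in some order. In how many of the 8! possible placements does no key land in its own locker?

14833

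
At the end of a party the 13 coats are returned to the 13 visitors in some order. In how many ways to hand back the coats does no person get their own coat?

The subfactorial !13 = [13!/e] (nearest integer).
13! = 6227020800, and 6227020800/e ≈ 2290792932.07, so !13 = 2290792932.

2290792932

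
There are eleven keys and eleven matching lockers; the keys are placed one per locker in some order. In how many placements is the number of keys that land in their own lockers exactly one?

14684571

Choose which one of the 11 is fixed: C(11,1) = 11.
The remaining 10 must be deranged: !10 = 1334961.
Total: 11 × 1334961 = 14684571.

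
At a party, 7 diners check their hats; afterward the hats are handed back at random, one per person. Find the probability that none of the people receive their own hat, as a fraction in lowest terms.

Favorable outcomes: !7 = 1854.
Total outcomes: 7! = 5040.
Probability = 1854/5040 = 103/280.

103/280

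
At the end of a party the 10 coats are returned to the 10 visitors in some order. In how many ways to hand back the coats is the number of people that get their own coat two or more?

958879

# with exactly i fixed is C(10,i)·!(10-i); sum over i=2..10:
  i=2: C(10,2)·!8 = 45·14833 = 667485
  i=3: C(10,3)·!7 = 120·1854 = 222480
  i=4: C(10,4)·!6 = 210·265 = 55650
  i=5: C(10,5)·!5 = 252·44 = 11088
  i=6: C(10,6)·!4 = 210·9 = 1890
  i=7: C(10,7)·!3 = 120·2 = 240
  i=8: C(10,8)·!2 = 45·1 = 45
  i=9: C(10,9)·!1 = 10·0 = 0
  i=10: C(10,10)·!0 = 1·1 = 1
Total = 958879.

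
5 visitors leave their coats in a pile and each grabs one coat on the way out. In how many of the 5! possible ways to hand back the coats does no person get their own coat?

44

Use !n = (n-1)(!(n-1) + !(n-2)).
!5 = 4·(9 + 2) = 4·11 = 44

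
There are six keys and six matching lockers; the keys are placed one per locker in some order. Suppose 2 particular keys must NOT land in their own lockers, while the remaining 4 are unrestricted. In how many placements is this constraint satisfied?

504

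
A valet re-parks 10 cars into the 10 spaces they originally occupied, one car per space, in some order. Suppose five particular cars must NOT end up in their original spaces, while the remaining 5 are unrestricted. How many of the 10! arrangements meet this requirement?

2170680

Let A_j be the event that the j-th constrained one is fixed. By inclusion-exclusion over the 5 events:
Σ_{j=0}^{5} (-1)^j C(5,j)(10-j)!
= C(5,0)·10! - C(5,1)·9! + C(5,2)·8! - C(5,3)·7! + C(5,4)·6! - C(5,5)·5!
= 3628800 - 1814400 + 403200 - 50400 + 3600 - 120
= 2170680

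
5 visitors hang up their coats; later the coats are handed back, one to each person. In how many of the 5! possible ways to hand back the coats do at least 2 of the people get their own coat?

# with exactly i fixed is C(5,i)·!(5-i); sum over i=2..5:
  i=2: C(5,2)·!3 = 10·2 = 20
  i=3: C(5,3)·!2 = 10·1 = 10
  i=4: C(5,4)·!1 = 5·0 = 0
  i=5: C(5,5)·!0 = 1·1 = 1
Total = 31.

31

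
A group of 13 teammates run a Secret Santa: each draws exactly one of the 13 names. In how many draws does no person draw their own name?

2290792932

!13 is the nearest integer to 13!/e.
13! = 6227020800, and 6227020800/e ≈ 2290792932.07, so !13 = 2290792932.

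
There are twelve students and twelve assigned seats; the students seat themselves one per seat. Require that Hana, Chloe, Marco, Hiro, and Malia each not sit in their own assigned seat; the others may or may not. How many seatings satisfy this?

312273360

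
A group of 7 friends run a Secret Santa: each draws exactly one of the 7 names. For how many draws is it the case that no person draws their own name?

1854

By inclusion-exclusion, !7 = Σ (-1)^k · 7!/k! for k=0..7
= 7! - 7!/1! + 7!/2! - 7!/3! + 7!/4! - 7!/5! + 7!/6! - 7!/7!
= 5040 - 5040 + 2520 - 840 + 210 - 42 + 7 - 1
= 1854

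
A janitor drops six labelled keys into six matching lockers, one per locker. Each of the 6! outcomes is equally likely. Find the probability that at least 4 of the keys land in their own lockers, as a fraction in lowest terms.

1/45

Favorable outcomes: Σ_{i≥4} C(6,i)·!(6-i) = 15·1 + 6·0 + 1·1 = 16.
Total outcomes: 6! = 720.
Probability = 16/720 = 1/45.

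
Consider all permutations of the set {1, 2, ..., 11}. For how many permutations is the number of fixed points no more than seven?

39916414

# with exactly i fixed is C(11,i)·!(11-i); sum over i=0..7:
  i=0: C(11,0)·!11 = 1·14684570 = 14684570
  i=1: C(11,1)·!10 = 11·1334961 = 14684571
  i=2: C(11,2)·!9 = 55·133496 = 7342280
  i=3: C(11,3)·!8 = 165·14833 = 2447445
  i=4: C(11,4)·!7 = 330·1854 = 611820
  i=5: C(11,5)·!6 = 462·265 = 122430
  i=6: C(11,6)·!5 = 462·44 = 20328
  i=7: C(11,7)·!4 = 330·9 = 2970
Total = 39916414.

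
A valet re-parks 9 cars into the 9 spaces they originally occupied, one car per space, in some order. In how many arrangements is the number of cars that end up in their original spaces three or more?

29143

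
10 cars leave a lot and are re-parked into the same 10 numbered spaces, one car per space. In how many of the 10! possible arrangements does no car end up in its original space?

The subfactorial !10 = [10!/e] (nearest integer).
10! = 3628800, and 3628800/e ≈ 1334960.92, so !10 = 1334961.

1334961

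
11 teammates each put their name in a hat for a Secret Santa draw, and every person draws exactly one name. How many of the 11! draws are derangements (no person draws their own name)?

14684570

Use !n = n·!(n-1) + (-1)^n.
!11 = 11·1334961 - 1 = 14684570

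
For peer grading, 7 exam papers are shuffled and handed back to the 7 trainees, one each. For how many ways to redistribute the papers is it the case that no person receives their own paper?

1854

!7 = 7! · Σ_{k=0}^{7} (-1)^k/k!
= 7! - 7!/1! + 7!/2! - 7!/3! + 7!/4! - 7!/5! + 7!/6! - 7!/7!
= 5040 - 5040 + 2520 - 840 + 210 - 42 + 7 - 1
= 1854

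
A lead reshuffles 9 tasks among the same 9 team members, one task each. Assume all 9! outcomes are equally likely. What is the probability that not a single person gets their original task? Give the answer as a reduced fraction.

16687/45360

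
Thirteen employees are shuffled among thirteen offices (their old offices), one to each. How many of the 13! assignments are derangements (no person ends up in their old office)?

Recurrence: !13 = 13·!12 + (-1)^13.
!13 = 13·176214841 - 1 = 2290792932

2290792932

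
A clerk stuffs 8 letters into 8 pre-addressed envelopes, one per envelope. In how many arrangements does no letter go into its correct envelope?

14833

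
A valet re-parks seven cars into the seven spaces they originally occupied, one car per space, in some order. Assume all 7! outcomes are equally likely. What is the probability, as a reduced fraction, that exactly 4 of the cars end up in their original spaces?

1/72

Favorable outcomes: C(7,4)·!3 = 35·2 = 70.
Total outcomes: 7! = 5040.
Probability = 70/5040 = 1/72.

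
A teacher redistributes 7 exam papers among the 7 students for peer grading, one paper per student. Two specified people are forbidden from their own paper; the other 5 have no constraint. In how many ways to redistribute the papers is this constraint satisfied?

3720

Inclusion-exclusion on the 2 forbidden self-matches:
Σ_{j=0}^{2} (-1)^j C(2,j)(7-j)!
= C(2,0)·7! - C(2,1)·6! + C(2,2)·5!
= 5040 - 1440 + 120
= 3720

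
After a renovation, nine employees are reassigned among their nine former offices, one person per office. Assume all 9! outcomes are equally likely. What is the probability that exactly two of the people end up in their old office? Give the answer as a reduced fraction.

103/560

Favorable outcomes: C(9,2)·!7 = 36·1854 = 66744.
Total outcomes: 9! = 362880.
Probability = 66744/362880 = 103/560.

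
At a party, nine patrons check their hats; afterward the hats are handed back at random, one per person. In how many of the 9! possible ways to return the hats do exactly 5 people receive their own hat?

1134

Pick the 5 fixed positions: C(9,5) = 126 ways.
The remaining 4 must be deranged: !4 = 9.
Total: 126 × 9 = 1134.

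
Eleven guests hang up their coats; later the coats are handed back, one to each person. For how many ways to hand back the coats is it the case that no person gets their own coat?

!11 is the nearest integer to 11!/e.
11! = 39916800, and 39916800/e ≈ 14684570.08, so !11 = 14684570.

14684570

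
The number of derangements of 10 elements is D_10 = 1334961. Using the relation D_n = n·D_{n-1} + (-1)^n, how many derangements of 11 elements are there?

D_11 = 11·1334961 - 1 = 14684570.

14684570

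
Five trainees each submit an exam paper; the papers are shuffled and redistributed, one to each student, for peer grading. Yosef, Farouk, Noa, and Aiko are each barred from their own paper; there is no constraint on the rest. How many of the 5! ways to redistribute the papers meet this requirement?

53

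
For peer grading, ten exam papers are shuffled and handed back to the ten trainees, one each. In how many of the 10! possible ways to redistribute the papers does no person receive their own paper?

1334961

The subfactorial !10 = [10!/e] (nearest integer).
10! = 3628800, and 3628800/e ≈ 1334960.92, so !10 = 1334961.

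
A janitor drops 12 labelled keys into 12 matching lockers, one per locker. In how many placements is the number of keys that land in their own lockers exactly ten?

Pick the 10 fixed positions: C(12,10) = 66 ways.
The other 2 form a derangement: !2 = 1.
Total: 66 × 1 = 66.

66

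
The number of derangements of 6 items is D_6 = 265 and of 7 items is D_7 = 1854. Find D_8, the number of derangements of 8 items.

14833

D_8 = (8-1)·(D_7 + D_6) = 7·(1854 + 265) = 7·2119 = 14833.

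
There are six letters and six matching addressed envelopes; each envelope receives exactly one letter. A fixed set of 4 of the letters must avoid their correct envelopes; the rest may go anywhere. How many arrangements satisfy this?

Let A_j be the event that the j-th constrained one is fixed. By inclusion-exclusion over the 4 events:
Σ_{j=0}^{4} (-1)^j C(4,j)(6-j)!
= C(4,0)·6! - C(4,1)·5! + C(4,2)·4! - C(4,3)·3! + C(4,4)·2!
= 720 - 480 + 144 - 24 + 2
= 362

362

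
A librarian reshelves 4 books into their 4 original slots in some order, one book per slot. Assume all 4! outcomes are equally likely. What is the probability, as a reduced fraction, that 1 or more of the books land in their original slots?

Favorable outcomes: Σ_{i≥1} C(4,i)·!(4-i) = 4·2 + 6·1 + 4·0 + 1·1 = 15.
Total outcomes: 4! = 24.
Probability = 15/24 = 5/8.

5/8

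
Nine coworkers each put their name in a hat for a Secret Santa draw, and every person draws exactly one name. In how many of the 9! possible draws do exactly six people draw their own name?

168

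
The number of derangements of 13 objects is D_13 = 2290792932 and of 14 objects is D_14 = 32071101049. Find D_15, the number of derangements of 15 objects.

D_15 = (15-1)·(D_14 + D_13) = 14·(32071101049 + 2290792932) = 14·34361893981 = 481066515734.

481066515734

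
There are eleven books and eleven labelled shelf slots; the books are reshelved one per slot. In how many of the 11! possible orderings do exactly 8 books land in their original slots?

330

Pick the 8 fixed positions: C(11,8) = 165 ways.
The remaining 3 must be deranged: !3 = 2.
Total: 165 × 2 = 330.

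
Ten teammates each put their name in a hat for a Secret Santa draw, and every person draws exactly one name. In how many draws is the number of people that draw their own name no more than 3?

3559886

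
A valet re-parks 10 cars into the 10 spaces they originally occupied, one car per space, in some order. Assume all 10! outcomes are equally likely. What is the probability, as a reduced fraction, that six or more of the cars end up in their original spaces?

Favorable outcomes: Σ_{i≥6} C(10,i)·!(10-i) = 210·9 + 120·2 + 45·1 + 10·0 + 1·1 = 2176.
Total outcomes: 10! = 3628800.
Probability = 2176/3628800 = 17/28350.

17/28350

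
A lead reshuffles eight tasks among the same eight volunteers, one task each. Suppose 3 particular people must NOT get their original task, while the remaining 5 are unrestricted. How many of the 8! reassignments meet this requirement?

27240

Inclusion-exclusion on the 3 forbidden self-matches:
Σ_{j=0}^{3} (-1)^j C(3,j)(8-j)!
= C(3,0)·8! - C(3,1)·7! + C(3,2)·6! - C(3,3)·5!
= 40320 - 15120 + 2160 - 120
= 27240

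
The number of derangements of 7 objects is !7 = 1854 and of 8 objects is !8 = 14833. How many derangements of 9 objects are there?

133496

!9 = (9-1)·(!8 + !7) = 8·(14833 + 1854) = 8·16687 = 133496.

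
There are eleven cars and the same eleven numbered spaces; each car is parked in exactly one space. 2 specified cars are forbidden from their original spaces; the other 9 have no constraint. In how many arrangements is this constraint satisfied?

Let A_j be the event that the j-th constrained one is fixed. By inclusion-exclusion over the 2 events:
Σ_{j=0}^{2} (-1)^j C(2,j)(11-j)!
= C(2,0)·11! - C(2,1)·10! + C(2,2)·9!
= 39916800 - 7257600 + 362880
= 33022080

33022080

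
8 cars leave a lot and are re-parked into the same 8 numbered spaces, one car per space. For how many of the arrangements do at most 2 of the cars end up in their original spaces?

# with exactly i fixed is C(8,i)·!(8-i); sum over i=0..2:
  i=0: C(8,0)·!8 = 1·14833 = 14833
  i=1: C(8,1)·!7 = 8·1854 = 14832
  i=2: C(8,2)·!6 = 28·265 = 7420
Total = 37085.

37085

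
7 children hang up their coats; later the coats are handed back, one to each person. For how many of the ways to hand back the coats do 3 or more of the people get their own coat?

407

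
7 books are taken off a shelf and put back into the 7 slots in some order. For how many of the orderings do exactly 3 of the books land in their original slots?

315

Pick the 3 fixed positions: C(7,3) = 35 ways.
The remaining 4 must be deranged: !4 = 9.
Total: 35 × 9 = 315.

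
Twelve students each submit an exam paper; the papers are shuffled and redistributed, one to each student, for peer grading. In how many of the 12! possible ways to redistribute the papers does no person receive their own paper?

The number of derangements of 12 is !12 = Σ_{k=0}^{12} (-1)^k·12!/k!
= 12! - 12!/1! + 12!/2! - 12!/3! + 12!/4! - 12!/5! + 12!/6! - 12!/7! + 12!/8! - 12!/9! + 12!/10! - 12!/11! + 12!/12!
= 479001600 - 479001600 + 239500800 - 79833600 + 19958400 - 3991680 + 665280 - 95040 + 11880 - 1320 + 132 - 12 + 1
= 176214841

176214841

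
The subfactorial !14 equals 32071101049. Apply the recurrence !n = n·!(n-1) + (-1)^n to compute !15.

481066515734

!15 = 15·32071101049 - 1 = 481066515734.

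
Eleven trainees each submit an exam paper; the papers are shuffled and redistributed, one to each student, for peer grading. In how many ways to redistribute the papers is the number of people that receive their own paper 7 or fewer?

39916414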